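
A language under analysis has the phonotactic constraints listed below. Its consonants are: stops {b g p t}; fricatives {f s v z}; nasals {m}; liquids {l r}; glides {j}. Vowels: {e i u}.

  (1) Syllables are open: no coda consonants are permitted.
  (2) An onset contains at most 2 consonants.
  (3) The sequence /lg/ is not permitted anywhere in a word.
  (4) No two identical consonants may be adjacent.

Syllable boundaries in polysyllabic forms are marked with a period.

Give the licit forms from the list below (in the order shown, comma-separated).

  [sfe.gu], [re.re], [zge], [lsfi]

[sfe.gu], [re.re], [zge]

[sfe.gu] — σ1 onset /sf/ (2C), coda /∅/ ok; σ2 onset /g/, coda /∅/ ok → licit
[re.re] — σ1 onset /r/, coda /∅/ ok; σ2 onset /r/, coda /∅/ ok → licit
[zge] — σ1 onset /zg/ (2C), coda /∅/ ok → licit
[lsfi] — violates constraint 2: syllable 1 onset /lsf/ has 3 consonants (> 2) → illicit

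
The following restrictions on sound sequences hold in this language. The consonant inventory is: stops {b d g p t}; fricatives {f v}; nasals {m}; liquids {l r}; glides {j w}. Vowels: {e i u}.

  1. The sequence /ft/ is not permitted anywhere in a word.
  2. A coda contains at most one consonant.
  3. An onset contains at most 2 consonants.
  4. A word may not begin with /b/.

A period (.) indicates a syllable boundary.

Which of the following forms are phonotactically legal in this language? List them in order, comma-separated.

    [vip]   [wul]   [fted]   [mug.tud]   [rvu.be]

[vip], [wul], [mug.tud], [rvu.be]

[vip] — σ1 onset /v/, coda /p/ ok → phonotactically legal
[wul] — σ1 onset /w/, coda /l/ ok → phonotactically legal
[fted] — violates constraint 1: contains banned sequence /ft/ → phonotactically illegal
[mug.tud] — σ1 onset /m/, coda /g/ ok; σ2 onset /t/, coda /d/ ok → phonotactically legal
[rvu.be] — σ1 onset /rv/ (2C), coda /∅/ ok; σ2 onset /b/, coda /∅/ ok → phonotactically legal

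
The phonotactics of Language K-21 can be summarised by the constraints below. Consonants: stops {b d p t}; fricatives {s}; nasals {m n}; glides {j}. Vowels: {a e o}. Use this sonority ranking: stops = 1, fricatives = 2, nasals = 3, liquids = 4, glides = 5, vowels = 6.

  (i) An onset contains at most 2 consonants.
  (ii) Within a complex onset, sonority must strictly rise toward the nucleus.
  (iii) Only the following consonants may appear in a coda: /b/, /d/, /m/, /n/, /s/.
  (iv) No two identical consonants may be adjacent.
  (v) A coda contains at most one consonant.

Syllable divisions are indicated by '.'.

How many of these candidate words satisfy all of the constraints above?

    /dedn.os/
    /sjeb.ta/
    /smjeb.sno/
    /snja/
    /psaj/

/dedn.os/ — violates constraint (v): syllable 1 coda /dn/ has 2 consonants (> 1) → illicit
/sjeb.ta/ — σ1 onset /sj/ (2→5 rises), coda /b/ ok; σ2 onset /t/, coda /∅/ ok → licit
/smjeb.sno/ — violates constraint (i): syllable 1 onset /smj/ has 3 consonants (> 2) → illicit
/snja/ — violates constraint (i): syllable 1 onset /snj/ has 3 consonants (> 2) → illicit
/psaj/ — violates constraint (iii): syllable 1 coda contains /j/, which is not a licensed coda consonant → illicit
Licit: /sjeb.ta/ → 1.

1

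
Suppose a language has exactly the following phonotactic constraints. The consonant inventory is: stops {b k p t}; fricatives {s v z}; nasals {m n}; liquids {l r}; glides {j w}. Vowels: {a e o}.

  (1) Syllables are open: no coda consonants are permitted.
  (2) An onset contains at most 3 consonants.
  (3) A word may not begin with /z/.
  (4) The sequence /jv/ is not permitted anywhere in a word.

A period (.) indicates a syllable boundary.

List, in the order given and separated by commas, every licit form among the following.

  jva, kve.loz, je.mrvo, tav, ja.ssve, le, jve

je.mrvo, ja.ssve, le

jva — violates constraint 4: contains banned sequence /jv/ → illicit
kve.loz — violates constraint 1: syllable 2 coda /z/ has 1 consonant (> 0) → illicit
je.mrvo — σ1 onset /j/, coda /∅/ ok; σ2 onset /mrv/ (3C), coda /∅/ ok → licit
tav — violates constraint 1: syllable 1 coda /v/ has 1 consonant (> 0) → illicit
ja.ssve — σ1 onset /j/, coda /∅/ ok; σ2 onset /ssv/ (3C), coda /∅/ ok → licit
le — σ1 onset /l/, coda /∅/ ok → licit
jve — violates constraint 4: contains banned sequence /jv/ → illicit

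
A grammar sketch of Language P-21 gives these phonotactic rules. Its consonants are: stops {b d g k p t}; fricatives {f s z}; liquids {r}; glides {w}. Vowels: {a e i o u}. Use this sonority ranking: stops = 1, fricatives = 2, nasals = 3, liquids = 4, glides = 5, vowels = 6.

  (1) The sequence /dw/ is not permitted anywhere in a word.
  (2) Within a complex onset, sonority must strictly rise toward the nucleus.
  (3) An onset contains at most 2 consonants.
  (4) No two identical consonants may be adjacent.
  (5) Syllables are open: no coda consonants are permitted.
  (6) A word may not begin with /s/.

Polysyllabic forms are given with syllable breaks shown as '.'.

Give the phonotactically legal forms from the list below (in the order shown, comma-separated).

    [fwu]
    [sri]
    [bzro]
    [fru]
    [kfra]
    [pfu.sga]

[fwu], [fru]

[fwu] — σ1 onset /fw/ (2→5 rises), coda /∅/ ok → phonotactically legal
[sri] — violates constraint 6: word begins with /s/ → phonotactically illegal
[bzro] — violates constraint 3: syllable 1 onset /bzr/ has 3 consonants (> 2) → phonotactically illegal
[fru] — σ1 onset /fr/ (2→4 rises), coda /∅/ ok → phonotactically legal
[kfra] — violates constraint 3: syllable 1 onset /kfr/ has 3 consonants (> 2) → phonotactically illegal
[pfu.sga] — violates constraint 2: syllable 2 onset /sg/: /s/ (fricative, 2) → /g/ (stop, 1) does not rise → phonotactically illegal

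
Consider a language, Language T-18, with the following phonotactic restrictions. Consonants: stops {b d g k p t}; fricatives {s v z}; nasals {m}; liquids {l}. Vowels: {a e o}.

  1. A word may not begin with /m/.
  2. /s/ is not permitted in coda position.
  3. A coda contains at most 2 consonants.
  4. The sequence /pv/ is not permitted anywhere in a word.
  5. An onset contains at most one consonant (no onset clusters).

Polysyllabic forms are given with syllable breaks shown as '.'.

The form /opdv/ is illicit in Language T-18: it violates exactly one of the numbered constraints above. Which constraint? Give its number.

3

/opdv/: syllable 1 coda /pdv/ has 3 consonants (> 2).
This is a violation of constraint 3: "A coda contains at most 2 consonants."
The remaining constraints (1, 2, 4, 5) are satisfied.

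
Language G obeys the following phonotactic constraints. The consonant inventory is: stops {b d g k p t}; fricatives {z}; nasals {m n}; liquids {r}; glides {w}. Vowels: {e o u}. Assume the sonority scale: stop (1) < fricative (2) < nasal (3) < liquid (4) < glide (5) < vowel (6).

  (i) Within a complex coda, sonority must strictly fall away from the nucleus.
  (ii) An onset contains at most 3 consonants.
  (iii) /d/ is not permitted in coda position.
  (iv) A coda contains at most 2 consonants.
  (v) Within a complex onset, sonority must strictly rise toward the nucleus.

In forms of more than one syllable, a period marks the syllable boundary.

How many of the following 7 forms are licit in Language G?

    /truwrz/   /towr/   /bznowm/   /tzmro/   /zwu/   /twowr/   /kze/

/truwrz/ — violates constraint (iv): syllable 1 coda /wrz/ has 3 consonants (> 2) → illicit
/towr/ — σ1 onset /t/, coda /wr/ (5→4 falls) ok → licit
/bznowm/ — σ1 onset /bzn/ (1→2→3 rises), coda /wm/ (5→3 falls) ok → licit
/tzmro/ — violates constraint (ii): syllable 1 onset /tzmr/ has 4 consonants (> 3) → illicit
/zwu/ — σ1 onset /zw/ (2→5 rises), coda /∅/ ok → licit
/twowr/ — σ1 onset /tw/ (1→5 rises), coda /wr/ (5→4 falls) ok → licit
/kze/ — σ1 onset /kz/ (1→2 rises), coda /∅/ ok → licit
Licit: /towr/, /bznowm/, /zwu/, /twowr/, /kze/ → 5.

5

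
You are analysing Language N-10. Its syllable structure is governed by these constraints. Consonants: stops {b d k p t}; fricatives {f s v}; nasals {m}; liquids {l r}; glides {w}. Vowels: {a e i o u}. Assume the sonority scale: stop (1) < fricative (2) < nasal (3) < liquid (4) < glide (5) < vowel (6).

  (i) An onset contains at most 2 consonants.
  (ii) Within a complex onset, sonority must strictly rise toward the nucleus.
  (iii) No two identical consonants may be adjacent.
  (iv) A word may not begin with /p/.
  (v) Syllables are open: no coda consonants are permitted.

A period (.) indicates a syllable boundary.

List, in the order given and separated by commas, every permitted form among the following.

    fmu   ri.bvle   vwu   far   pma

fmu — σ1 onset /fm/ (2→3 rises), coda /∅/ ok → permitted
ri.bvle — violates constraint (i): syllable 2 onset /bvl/ has 3 consonants (> 2) → not permitted
vwu — σ1 onset /vw/ (2→5 rises), coda /∅/ ok → permitted
far — violates constraint (v): syllable 1 coda /r/ has 1 consonant (> 0) → not permitted
pma — violates constraint (iv): word begins with /p/ → not permitted

fmu, vwu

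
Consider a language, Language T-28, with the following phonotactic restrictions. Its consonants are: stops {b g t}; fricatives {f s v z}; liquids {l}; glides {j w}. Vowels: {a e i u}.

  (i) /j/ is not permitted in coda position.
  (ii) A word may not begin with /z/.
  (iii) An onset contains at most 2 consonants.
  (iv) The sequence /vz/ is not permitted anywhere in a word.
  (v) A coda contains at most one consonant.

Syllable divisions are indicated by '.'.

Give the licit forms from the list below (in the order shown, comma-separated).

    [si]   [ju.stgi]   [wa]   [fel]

[si] — σ1 onset /s/, coda /∅/ ok → licit
[ju.stgi] — violates constraint (iii): syllable 2 onset /stg/ has 3 consonants (> 2) → illicit
[wa] — σ1 onset /w/, coda /∅/ ok → licit
[fel] — σ1 onset /f/, coda /l/ ok → licit

[si], [wa], [fel]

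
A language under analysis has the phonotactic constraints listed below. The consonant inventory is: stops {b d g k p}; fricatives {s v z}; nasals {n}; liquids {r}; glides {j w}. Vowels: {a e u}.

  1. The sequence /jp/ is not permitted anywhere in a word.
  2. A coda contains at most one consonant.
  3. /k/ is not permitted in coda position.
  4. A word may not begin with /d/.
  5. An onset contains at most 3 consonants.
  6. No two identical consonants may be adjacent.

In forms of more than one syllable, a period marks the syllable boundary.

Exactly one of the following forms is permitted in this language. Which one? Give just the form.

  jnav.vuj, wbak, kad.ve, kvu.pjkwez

jnav.vuj — violates constraint 6: adjacent identical consonants /vv/ → not permitted
wbak — violates constraint 3: syllable 1 coda contains /k/ → not permitted
kad.ve — σ1 onset /k/, coda /d/ ok; σ2 onset /v/, coda /∅/ ok → permitted
kvu.pjkwez — violates constraint 5: syllable 2 onset /pjkw/ has 4 consonants (> 3) → not permitted

kad.ve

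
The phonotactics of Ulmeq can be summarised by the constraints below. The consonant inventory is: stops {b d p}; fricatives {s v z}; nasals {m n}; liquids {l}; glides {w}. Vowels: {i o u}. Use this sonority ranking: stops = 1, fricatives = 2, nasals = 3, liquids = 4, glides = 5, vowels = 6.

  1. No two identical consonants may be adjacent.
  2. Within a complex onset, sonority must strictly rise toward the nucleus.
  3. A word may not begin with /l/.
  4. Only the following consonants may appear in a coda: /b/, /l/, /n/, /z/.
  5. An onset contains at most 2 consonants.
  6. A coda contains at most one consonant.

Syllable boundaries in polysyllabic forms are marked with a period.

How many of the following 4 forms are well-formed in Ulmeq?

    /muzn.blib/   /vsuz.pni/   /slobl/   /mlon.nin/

0

/muzn.blib/ — violates constraint 6: syllable 1 coda /zn/ has 2 consonants (> 1) → ill-formed
/vsuz.pni/ — violates constraint 2: syllable 1 onset /vs/: /v/ (fricative, 2) → /s/ (fricative, 2) does not rise → ill-formed
/slobl/ — violates constraint 6: syllable 1 coda /bl/ has 2 consonants (> 1) → ill-formed
/mlon.nin/ — violates constraint 1: adjacent identical consonants /nn/ → ill-formed
No form is well-formed → 0.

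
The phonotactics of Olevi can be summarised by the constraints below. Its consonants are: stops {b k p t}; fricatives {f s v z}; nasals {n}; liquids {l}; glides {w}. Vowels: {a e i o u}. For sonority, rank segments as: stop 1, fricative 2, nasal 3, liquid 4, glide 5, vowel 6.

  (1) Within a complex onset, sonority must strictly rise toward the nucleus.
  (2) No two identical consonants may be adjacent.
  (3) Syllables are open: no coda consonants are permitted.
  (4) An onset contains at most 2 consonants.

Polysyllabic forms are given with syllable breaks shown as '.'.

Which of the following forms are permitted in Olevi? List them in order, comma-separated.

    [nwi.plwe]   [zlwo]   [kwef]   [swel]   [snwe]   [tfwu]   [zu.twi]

[zu.twi]

[nwi.plwe] — violates constraint 4: syllable 2 onset /plw/ has 3 consonants (> 2) → not permitted
[zlwo] — violates constraint 4: syllable 1 onset /zlw/ has 3 consonants (> 2) → not permitted
[kwef] — violates constraint 3: syllable 1 coda /f/ has 1 consonant (> 0) → not permitted
[swel] — violates constraint 3: syllable 1 coda /l/ has 1 consonant (> 0) → not permitted
[snwe] — violates constraint 4: syllable 1 onset /snw/ has 3 consonants (> 2) → not permitted
[tfwu] — violates constraint 4: syllable 1 onset /tfw/ has 3 consonants (> 2) → not permitted
[zu.twi] — σ1 onset /z/, coda /∅/ ok; σ2 onset /tw/ (1→5 rises), coda /∅/ ok → permitted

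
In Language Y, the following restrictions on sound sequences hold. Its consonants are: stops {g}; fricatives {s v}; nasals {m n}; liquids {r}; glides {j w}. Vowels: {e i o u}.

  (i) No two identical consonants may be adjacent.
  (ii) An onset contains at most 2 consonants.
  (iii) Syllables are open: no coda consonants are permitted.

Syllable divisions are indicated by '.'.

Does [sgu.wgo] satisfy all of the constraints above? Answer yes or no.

[sgu.wgo] — σ1 onset /sg/ (2C), coda /∅/ ok; σ2 onset /wg/ (2C), coda /∅/ ok → well-formed

yes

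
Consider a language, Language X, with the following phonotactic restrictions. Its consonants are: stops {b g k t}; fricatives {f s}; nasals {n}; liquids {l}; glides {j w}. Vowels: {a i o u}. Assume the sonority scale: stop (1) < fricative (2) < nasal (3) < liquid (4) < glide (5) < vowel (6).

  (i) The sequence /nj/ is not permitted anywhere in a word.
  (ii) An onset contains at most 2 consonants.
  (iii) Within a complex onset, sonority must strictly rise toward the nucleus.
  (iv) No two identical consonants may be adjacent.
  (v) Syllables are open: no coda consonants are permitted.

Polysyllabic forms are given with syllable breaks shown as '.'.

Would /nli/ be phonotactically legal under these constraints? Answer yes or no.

/nli/ — σ1 onset /nl/ (3→4 rises), coda /∅/ ok → phonotactically legal

yes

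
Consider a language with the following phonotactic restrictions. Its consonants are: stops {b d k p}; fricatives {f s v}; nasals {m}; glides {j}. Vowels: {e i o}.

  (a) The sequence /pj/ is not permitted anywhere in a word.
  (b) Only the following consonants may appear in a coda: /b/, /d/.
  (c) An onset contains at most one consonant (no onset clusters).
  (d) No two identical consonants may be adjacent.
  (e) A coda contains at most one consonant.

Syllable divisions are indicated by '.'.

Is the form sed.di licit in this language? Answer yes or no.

no

sed.di — violates constraint (d): adjacent identical consonants /dd/ → illicit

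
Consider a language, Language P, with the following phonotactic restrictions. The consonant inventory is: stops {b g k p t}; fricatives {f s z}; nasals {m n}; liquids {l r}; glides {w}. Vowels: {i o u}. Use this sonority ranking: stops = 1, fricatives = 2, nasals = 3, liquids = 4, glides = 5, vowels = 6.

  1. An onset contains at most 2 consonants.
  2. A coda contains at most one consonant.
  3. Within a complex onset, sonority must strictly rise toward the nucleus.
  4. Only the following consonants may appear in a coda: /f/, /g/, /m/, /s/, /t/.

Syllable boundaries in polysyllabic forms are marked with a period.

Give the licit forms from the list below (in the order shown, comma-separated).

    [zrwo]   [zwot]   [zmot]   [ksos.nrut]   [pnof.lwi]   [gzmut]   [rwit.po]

[zrwo] — violates constraint 1: syllable 1 onset /zrw/ has 3 consonants (> 2) → illicit
[zwot] — σ1 onset /zw/ (2→5 rises), coda /t/ ok → licit
[zmot] — σ1 onset /zm/ (2→3 rises), coda /t/ ok → licit
[ksos.nrut] — σ1 onset /ks/ (1→2 rises), coda /s/ ok; σ2 onset /nr/ (3→4 rises), coda /t/ ok → licit
[pnof.lwi] — σ1 onset /pn/ (1→3 rises), coda /f/ ok; σ2 onset /lw/ (4→5 rises), coda /∅/ ok → licit
[gzmut] — violates constraint 1: syllable 1 onset /gzm/ has 3 consonants (> 2) → illicit
[rwit.po] — σ1 onset /rw/ (4→5 rises), coda /t/ ok; σ2 onset /p/, coda /∅/ ok → licit

[zwot], [zmot], [ksos.nrut], [pnof.lwi], [rwit.po]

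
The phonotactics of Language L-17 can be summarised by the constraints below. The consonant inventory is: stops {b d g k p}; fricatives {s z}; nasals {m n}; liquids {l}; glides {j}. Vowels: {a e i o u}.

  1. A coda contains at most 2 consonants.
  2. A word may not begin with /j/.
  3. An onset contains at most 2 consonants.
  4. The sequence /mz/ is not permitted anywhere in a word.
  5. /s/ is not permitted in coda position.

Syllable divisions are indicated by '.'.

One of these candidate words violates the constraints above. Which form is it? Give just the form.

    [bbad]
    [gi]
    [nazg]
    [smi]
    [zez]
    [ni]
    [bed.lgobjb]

[bed.lgobjb]

[bbad] — σ1 onset /bb/ (2C), coda /d/ ok → well-formed
[gi] — σ1 onset /g/, coda /∅/ ok → well-formed
[nazg] — σ1 onset /n/, coda /zg/ (2C) ok → well-formed
[smi] — σ1 onset /sm/ (2C), coda /∅/ ok → well-formed
[zez] — σ1 onset /z/, coda /z/ ok → well-formed
[ni] — σ1 onset /n/, coda /∅/ ok → well-formed
[bed.lgobjb] — violates constraint 1: syllable 2 coda /bjb/ has 3 consonants (> 2) → ill-formed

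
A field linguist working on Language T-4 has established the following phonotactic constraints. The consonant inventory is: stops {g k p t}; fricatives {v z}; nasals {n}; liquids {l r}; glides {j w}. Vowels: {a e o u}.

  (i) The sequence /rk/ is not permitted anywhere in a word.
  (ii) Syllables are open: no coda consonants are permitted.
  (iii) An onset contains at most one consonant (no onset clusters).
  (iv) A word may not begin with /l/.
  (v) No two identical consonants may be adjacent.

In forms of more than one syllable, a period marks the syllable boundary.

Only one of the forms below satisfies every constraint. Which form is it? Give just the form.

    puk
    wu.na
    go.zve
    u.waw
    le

wu.na

puk — violates constraint (ii): syllable 1 coda /k/ has 1 consonant (> 0) → not permitted
wu.na — σ1 onset /w/, coda /∅/ ok; σ2 onset /n/, coda /∅/ ok → permitted
go.zve — violates constraint (iii): syllable 2 onset /zv/ has 2 consonants (> 1) → not permitted
u.waw — violates constraint (ii): syllable 2 coda /w/ has 1 consonant (> 0) → not permitted
le — violates constraint (iv): word begins with /l/ → not permitted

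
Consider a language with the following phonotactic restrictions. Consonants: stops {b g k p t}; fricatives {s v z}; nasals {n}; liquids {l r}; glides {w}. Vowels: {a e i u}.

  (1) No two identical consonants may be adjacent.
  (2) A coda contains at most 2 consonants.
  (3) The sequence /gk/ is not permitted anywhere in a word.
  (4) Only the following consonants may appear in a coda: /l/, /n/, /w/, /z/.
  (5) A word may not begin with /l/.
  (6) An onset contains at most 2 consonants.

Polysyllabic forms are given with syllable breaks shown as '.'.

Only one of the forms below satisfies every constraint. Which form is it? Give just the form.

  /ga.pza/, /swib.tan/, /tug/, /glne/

/ga.pza/ — σ1 onset /g/, coda /∅/ ok; σ2 onset /pz/ (2C), coda /∅/ ok → permitted
/swib.tan/ — violates constraint 4: syllable 1 coda contains /b/, which is not a licensed coda consonant → not permitted
/tug/ — violates constraint 4: syllable 1 coda contains /g/, which is not a licensed coda consonant → not permitted
/glne/ — violates constraint 6: syllable 1 onset /gln/ has 3 consonants (> 2) → not permitted

/ga.pza/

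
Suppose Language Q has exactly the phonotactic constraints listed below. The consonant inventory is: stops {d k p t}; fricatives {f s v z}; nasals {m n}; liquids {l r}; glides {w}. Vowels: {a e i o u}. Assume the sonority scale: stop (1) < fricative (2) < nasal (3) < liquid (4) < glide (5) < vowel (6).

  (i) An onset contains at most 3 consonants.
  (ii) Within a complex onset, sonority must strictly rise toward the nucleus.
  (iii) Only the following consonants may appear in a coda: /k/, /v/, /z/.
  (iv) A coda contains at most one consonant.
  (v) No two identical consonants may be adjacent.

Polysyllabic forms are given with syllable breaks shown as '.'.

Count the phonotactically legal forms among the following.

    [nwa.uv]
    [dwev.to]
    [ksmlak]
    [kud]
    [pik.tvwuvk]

[nwa.uv] — σ1 onset /nw/ (3→5 rises), coda /∅/ ok; σ2 onset /∅/, coda /v/ ok → phonotactically legal
[dwev.to] — σ1 onset /dw/ (1→5 rises), coda /v/ ok; σ2 onset /t/, coda /∅/ ok → phonotactically legal
[ksmlak] — violates constraint (i): syllable 1 onset /ksml/ has 4 consonants (> 3) → phonotactically illegal
[kud] — violates constraint (iii): syllable 1 coda contains /d/, which is not a licensed coda consonant → phonotactically illegal
[pik.tvwuvk] — violates constraint (iv): syllable 2 coda /vk/ has 2 consonants (> 1) → phonotactically illegal
Phonotactically legal: [nwa.uv], [dwev.to] → 2.

2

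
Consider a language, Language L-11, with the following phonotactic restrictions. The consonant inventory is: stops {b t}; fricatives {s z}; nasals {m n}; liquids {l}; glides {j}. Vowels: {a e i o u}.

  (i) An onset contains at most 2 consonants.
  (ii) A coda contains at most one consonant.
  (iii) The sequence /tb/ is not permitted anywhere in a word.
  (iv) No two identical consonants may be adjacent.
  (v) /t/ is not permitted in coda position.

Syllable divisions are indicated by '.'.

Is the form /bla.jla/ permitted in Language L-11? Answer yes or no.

/bla.jla/ — σ1 onset /bl/ (2C), coda /∅/ ok; σ2 onset /jl/ (2C), coda /∅/ ok → permitted

yes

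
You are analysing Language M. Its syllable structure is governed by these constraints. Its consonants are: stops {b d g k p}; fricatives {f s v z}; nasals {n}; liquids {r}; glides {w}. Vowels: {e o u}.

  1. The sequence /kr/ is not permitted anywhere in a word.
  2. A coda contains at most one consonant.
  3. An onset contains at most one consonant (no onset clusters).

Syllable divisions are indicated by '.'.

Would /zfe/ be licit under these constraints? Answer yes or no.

/zfe/ — violates constraint 3: syllable 1 onset /zf/ has 2 consonants (> 1) → illicit

no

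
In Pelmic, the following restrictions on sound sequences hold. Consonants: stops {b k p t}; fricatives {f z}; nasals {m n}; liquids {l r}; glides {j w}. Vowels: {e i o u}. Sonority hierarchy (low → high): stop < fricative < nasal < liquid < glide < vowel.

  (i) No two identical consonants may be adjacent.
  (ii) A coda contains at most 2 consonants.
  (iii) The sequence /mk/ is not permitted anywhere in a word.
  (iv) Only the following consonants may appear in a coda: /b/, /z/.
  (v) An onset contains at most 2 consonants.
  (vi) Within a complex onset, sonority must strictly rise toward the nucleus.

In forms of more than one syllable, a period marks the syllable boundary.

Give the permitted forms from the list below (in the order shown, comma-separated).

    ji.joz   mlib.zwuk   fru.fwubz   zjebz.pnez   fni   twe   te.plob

ji.joz, fru.fwubz, zjebz.pnez, fni, twe, te.plob

ji.joz — σ1 onset /j/, coda /∅/ ok; σ2 onset /j/, coda /z/ ok → permitted
mlib.zwuk — violates constraint (iv): syllable 2 coda contains /k/, which is not a licensed coda consonant → not permitted
fru.fwubz — σ1 onset /fr/ (2→4 rises), coda /∅/ ok; σ2 onset /fw/ (2→5 rises), coda /bz/ (2C) ok → permitted
zjebz.pnez — σ1 onset /zj/ (2→5 rises), coda /bz/ (2C) ok; σ2 onset /pn/ (1→3 rises), coda /z/ ok → permitted
fni — σ1 onset /fn/ (2→3 rises), coda /∅/ ok → permitted
twe — σ1 onset /tw/ (1→5 rises), coda /∅/ ok → permitted
te.plob — σ1 onset /t/, coda /∅/ ok; σ2 onset /pl/ (1→4 rises), coda /b/ ok → permitted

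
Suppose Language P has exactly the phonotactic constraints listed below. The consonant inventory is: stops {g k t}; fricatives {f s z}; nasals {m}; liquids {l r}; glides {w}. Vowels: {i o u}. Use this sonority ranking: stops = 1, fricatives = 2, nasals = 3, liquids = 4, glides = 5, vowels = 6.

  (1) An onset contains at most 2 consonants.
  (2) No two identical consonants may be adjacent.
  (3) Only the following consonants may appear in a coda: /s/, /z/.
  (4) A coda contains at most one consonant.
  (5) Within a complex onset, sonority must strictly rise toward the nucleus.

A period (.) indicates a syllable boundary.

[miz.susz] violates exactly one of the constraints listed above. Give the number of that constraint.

4

[miz.susz]: syllable 2 coda /sz/ has 2 consonants (> 1).
This is a violation of constraint 4: "A coda contains at most one consonant."
The remaining constraints (1, 2, 3, 5) are satisfied.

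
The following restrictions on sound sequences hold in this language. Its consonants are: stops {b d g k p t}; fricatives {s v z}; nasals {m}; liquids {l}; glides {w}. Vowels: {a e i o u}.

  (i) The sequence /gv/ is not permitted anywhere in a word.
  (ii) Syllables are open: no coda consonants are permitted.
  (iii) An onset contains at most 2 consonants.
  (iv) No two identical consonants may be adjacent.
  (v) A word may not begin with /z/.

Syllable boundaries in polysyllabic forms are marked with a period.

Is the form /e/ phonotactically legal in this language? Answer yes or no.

/e/ — σ1 onset /∅/, coda /∅/ ok → phonotactically legal

yes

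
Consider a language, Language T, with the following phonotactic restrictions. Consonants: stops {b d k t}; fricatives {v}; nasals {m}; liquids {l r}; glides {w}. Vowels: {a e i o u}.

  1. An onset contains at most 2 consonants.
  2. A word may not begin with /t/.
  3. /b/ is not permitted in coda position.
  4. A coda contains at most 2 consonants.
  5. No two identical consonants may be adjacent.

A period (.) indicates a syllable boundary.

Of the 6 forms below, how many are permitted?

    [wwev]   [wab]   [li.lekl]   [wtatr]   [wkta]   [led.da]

[wwev] — violates constraint 5: adjacent identical consonants /ww/ → not permitted
[wab] — violates constraint 3: syllable 1 coda contains /b/ → not permitted
[li.lekl] — σ1 onset /l/, coda /∅/ ok; σ2 onset /l/, coda /kl/ (2C) ok → permitted
[wtatr] — σ1 onset /wt/ (2C), coda /tr/ (2C) ok → permitted
[wkta] — violates constraint 1: syllable 1 onset /wkt/ has 3 consonants (> 2) → not permitted
[led.da] — violates constraint 5: adjacent identical consonants /dd/ → not permitted
Permitted: [li.lekl], [wtatr] → 2.

2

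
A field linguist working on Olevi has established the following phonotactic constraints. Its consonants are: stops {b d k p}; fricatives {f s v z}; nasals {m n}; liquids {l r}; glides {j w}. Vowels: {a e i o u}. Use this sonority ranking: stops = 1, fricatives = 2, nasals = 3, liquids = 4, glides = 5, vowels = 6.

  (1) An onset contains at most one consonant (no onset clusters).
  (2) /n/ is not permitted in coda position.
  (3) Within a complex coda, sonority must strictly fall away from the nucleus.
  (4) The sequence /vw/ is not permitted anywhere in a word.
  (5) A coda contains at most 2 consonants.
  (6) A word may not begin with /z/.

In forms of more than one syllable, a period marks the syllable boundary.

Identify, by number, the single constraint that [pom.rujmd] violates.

[pom.rujmd]: syllable 2 coda /jmd/ has 3 consonants (> 2).
This is a violation of constraint 5: "A coda contains at most 2 consonants."
The remaining constraints (1, 2, 3, 4, 6) are satisfied.

5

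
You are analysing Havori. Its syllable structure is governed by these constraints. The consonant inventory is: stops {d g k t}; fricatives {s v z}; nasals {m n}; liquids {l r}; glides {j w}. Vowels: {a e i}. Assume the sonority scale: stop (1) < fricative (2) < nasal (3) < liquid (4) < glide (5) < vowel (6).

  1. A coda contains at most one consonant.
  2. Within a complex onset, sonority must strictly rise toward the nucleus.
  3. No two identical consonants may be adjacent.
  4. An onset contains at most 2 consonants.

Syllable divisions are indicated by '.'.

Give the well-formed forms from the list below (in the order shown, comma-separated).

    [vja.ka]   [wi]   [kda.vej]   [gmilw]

[vja.ka] — σ1 onset /vj/ (2→5 rises), coda /∅/ ok; σ2 onset /k/, coda /∅/ ok → well-formed
[wi] — σ1 onset /w/, coda /∅/ ok → well-formed
[kda.vej] — violates constraint 2: syllable 1 onset /kd/: /k/ (stop, 1) → /d/ (stop, 1) does not rise → ill-formed
[gmilw] — violates constraint 1: syllable 1 coda /lw/ has 2 consonants (> 1) → ill-formed

[vja.ka], [wi]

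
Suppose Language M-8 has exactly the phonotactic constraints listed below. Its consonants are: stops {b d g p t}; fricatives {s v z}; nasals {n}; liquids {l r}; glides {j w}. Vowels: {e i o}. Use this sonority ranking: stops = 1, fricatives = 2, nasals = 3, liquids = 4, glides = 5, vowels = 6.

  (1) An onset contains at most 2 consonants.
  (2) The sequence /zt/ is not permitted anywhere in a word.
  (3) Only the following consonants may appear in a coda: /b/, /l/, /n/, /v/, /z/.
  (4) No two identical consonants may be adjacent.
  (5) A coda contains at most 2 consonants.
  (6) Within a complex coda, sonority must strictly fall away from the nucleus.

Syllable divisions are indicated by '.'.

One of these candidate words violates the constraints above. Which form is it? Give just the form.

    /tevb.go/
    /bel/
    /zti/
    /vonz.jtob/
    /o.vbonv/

/tevb.go/ — σ1 onset /t/, coda /vb/ (2→1 falls) ok; σ2 onset /g/, coda /∅/ ok → licit
/bel/ — σ1 onset /b/, coda /l/ ok → licit
/zti/ — violates constraint 2: contains banned sequence /zt/ → illicit
/vonz.jtob/ — σ1 onset /v/, coda /nz/ (3→2 falls) ok; σ2 onset /jt/ (2C), coda /b/ ok → licit
/o.vbonv/ — σ1 onset /∅/, coda /∅/ ok; σ2 onset /vb/ (2C), coda /nv/ (3→2 falls) ok → licit

/zti/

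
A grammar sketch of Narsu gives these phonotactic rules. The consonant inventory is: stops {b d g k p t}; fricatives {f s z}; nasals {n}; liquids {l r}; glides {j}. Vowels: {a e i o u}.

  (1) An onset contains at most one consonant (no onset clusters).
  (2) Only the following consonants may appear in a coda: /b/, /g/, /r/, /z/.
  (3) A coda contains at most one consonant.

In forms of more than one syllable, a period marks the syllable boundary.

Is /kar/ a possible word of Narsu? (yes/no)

/kar/ — σ1 onset /k/, coda /r/ ok → phonotactically legal

yes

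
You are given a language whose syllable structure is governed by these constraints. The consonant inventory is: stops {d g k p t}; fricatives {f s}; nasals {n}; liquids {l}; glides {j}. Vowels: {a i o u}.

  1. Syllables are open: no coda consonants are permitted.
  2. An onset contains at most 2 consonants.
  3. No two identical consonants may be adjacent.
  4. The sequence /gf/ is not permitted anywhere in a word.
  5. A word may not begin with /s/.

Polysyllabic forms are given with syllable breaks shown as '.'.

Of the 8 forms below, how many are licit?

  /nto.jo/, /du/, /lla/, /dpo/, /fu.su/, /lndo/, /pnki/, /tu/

5

/nto.jo/ — σ1 onset /nt/ (2C), coda /∅/ ok; σ2 onset /j/, coda /∅/ ok → licit
/du/ — σ1 onset /d/, coda /∅/ ok → licit
/lla/ — violates constraint 3: adjacent identical consonants /ll/ → illicit
/dpo/ — σ1 onset /dp/ (2C), coda /∅/ ok → licit
/fu.su/ — σ1 onset /f/, coda /∅/ ok; σ2 onset /s/, coda /∅/ ok → licit
/lndo/ — violates constraint 2: syllable 1 onset /lnd/ has 3 consonants (> 2) → illicit
/pnki/ — violates constraint 2: syllable 1 onset /pnk/ has 3 consonants (> 2) → illicit
/tu/ — σ1 onset /t/, coda /∅/ ok → licit
Licit: /nto.jo/, /du/, /dpo/, /fu.su/, /tu/ → 5.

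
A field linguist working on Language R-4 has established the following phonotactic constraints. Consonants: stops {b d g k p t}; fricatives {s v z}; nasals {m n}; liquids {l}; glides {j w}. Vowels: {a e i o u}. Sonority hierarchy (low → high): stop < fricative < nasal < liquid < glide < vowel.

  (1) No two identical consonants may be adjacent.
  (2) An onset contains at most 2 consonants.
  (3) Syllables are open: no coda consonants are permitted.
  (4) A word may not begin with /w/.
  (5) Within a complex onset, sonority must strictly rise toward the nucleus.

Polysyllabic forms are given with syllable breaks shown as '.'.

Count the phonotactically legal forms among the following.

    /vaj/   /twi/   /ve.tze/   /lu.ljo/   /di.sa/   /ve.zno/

/vaj/ — violates constraint 3: syllable 1 coda /j/ has 1 consonant (> 0) → phonotactically illegal
/twi/ — σ1 onset /tw/ (1→5 rises), coda /∅/ ok → phonotactically legal
/ve.tze/ — σ1 onset /v/, coda /∅/ ok; σ2 onset /tz/ (1→2 rises), coda /∅/ ok → phonotactically legal
/lu.ljo/ — σ1 onset /l/, coda /∅/ ok; σ2 onset /lj/ (4→5 rises), coda /∅/ ok → phonotactically legal
/di.sa/ — σ1 onset /d/, coda /∅/ ok; σ2 onset /s/, coda /∅/ ok → phonotactically legal
/ve.zno/ — σ1 onset /v/, coda /∅/ ok; σ2 onset /zn/ (2→3 rises), coda /∅/ ok → phonotactically legal
Phonotactically legal: /twi/, /ve.tze/, /lu.ljo/, /di.sa/, /ve.zno/ → 5.

5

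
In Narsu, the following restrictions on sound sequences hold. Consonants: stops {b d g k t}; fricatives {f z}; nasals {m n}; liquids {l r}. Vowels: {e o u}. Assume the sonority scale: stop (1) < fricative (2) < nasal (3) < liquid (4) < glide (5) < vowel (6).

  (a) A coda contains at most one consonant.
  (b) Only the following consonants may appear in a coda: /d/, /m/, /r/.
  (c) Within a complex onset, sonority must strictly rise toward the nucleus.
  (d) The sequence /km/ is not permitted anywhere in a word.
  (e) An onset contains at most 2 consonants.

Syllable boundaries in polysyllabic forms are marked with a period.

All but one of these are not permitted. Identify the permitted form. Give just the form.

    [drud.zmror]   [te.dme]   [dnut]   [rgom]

[te.dme]

[drud.zmror] — violates constraint (e): syllable 2 onset /zmr/ has 3 consonants (> 2) → not permitted
[te.dme] — σ1 onset /t/, coda /∅/ ok; σ2 onset /dm/ (1→3 rises), coda /∅/ ok → permitted
[dnut] — violates constraint (b): syllable 1 coda contains /t/, which is not a licensed coda consonant → not permitted
[rgom] — violates constraint (c): syllable 1 onset /rg/: /r/ (liquid, 4) → /g/ (stop, 1) does not rise → not permitted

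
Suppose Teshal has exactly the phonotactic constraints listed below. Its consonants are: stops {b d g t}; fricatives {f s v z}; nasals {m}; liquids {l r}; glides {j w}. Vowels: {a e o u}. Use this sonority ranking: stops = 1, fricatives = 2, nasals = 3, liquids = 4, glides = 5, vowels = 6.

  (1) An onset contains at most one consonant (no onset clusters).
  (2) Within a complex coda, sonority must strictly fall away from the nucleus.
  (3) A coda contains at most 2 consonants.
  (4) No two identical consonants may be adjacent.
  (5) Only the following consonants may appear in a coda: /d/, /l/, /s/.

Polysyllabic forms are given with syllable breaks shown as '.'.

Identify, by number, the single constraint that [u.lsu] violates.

[u.lsu]: syllable 2 onset /ls/ has 2 consonants (> 1).
This is a violation of constraint 1: "An onset contains at most one consonant (no onset clusters)."
The remaining constraints (2, 3, 4, 5) are satisfied.

1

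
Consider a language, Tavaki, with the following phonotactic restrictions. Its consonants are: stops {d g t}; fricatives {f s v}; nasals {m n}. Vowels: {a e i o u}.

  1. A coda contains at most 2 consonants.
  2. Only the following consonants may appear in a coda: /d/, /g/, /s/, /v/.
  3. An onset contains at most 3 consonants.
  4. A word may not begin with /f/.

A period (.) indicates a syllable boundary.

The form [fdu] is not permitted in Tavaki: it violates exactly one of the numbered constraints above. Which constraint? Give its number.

[fdu]: word begins with /f/.
This is a violation of constraint 4: "A word may not begin with /f/."
The remaining constraints (1, 2, 3) are satisfied.

4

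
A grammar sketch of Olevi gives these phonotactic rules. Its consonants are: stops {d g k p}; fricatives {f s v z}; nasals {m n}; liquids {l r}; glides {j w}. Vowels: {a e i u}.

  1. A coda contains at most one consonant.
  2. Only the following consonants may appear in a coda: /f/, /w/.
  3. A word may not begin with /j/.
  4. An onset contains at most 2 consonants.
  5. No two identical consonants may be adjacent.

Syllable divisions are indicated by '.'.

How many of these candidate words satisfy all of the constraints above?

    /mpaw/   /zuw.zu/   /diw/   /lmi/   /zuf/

/mpaw/ — σ1 onset /mp/ (2C), coda /w/ ok → phonotactically legal
/zuw.zu/ — σ1 onset /z/, coda /w/ ok; σ2 onset /z/, coda /∅/ ok → phonotactically legal
/diw/ — σ1 onset /d/, coda /w/ ok → phonotactically legal
/lmi/ — σ1 onset /lm/ (2C), coda /∅/ ok → phonotactically legal
/zuf/ — σ1 onset /z/, coda /f/ ok → phonotactically legal
Phonotactically legal: /mpaw/, /zuw.zu/, /diw/, /lmi/, /zuf/ → 5.

5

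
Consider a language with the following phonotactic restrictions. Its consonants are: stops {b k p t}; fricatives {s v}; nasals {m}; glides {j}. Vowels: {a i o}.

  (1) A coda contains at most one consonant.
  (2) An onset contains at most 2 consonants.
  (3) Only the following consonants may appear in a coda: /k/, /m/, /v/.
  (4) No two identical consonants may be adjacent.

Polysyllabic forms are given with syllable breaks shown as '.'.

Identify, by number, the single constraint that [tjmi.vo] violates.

2

[tjmi.vo]: syllable 1 onset /tjm/ has 3 consonants (> 2).
This is a violation of constraint 2: "An onset contains at most 2 consonants."
The remaining constraints (1, 3, 4) are satisfied.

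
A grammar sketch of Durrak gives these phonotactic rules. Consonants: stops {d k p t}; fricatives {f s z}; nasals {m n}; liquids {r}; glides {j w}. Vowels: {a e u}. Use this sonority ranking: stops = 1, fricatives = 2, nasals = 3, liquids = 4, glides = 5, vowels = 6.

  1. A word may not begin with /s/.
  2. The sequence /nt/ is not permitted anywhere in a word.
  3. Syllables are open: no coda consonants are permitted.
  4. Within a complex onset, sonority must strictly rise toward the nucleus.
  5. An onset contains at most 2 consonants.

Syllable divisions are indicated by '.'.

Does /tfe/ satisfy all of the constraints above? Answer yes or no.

/tfe/ — σ1 onset /tf/ (1→2 rises), coda /∅/ ok → well-formed

yes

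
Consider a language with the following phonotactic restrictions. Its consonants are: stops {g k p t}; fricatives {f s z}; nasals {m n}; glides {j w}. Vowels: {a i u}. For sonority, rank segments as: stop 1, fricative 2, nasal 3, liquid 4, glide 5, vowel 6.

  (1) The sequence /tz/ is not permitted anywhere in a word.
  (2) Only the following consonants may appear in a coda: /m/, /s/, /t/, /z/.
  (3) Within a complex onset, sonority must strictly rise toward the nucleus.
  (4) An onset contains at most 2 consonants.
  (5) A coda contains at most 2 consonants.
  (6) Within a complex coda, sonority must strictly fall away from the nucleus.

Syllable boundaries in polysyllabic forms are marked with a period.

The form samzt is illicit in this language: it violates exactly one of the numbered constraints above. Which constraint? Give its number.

5

samzt: syllable 1 coda /mzt/ has 3 consonants (> 2).
This is a violation of constraint 5: "A coda contains at most 2 consonants."
The remaining constraints (1, 2, 3, 4, 6) are satisfied.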